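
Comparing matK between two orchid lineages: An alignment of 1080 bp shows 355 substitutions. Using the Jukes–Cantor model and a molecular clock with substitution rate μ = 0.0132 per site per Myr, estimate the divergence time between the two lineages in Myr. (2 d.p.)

p = 355/1080 ≈ 0.328704.
d = −(3/4) ln(1 − 4p/3) = −0.75 ln(1 − 0.438272) = −0.75 ln(0.561728)
  = −0.75 × (-0.576738) = 0.432554 substitutions/site.
Under a molecular clock d = 2μt, so t = d/(2μ) = 0.432554 / (2 × 0.0132) = 16.38 Myr.

16.38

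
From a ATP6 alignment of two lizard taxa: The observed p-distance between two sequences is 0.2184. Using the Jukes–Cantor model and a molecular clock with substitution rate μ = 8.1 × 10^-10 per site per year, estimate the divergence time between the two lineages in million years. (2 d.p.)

d = −(3/4) ln(1 − 4p/3) = −0.75 ln(1 − 0.2912) = −0.75 ln(0.7088)
  = −0.75 × (-0.344182) = 0.258137 substitutions/site.
Under a molecular clock d = 2μt, so t = d/(2μ) = 0.258137 / (2 × 8.1 × 10^-10) = 159.34 million years.

159.34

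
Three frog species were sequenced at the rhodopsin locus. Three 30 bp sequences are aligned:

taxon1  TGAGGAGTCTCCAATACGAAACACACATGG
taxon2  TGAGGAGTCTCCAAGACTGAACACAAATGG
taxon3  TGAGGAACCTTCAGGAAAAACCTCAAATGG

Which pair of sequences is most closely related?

taxon1–taxon2: 4/30 differ, p = 0.133, d = 0.147.
taxon1–taxon3: 10/30 differ, p = 0.333, d = 0.441.
taxon2–taxon3: 9/30 differ, p = 0.300, d = 0.383.
The smallest distance is between taxon1 and taxon2.

taxon1 and taxon2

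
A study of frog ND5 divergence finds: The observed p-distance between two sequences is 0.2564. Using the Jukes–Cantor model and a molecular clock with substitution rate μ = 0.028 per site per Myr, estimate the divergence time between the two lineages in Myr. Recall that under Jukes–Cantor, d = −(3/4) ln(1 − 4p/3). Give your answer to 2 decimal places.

5.60

d = −(3/4) ln(1 − 4p/3) = −0.75 ln(1 − 0.341867) = −0.75 ln(0.658133)
  = −0.75 × (-0.418348) = 0.313761 substitutions/site.
Under a molecular clock d = 2μt, so t = d/(2μ) = 0.313761 / (2 × 0.028) = 5.60 Myr.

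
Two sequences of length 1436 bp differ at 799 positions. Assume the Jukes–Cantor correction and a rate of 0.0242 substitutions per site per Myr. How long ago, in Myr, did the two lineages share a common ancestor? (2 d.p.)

20.99

p = 799/1436 ≈ 0.556407.
d = −(3/4) ln(1 − 4p/3) = −0.75 ln(1 − 0.741876) = −0.75 ln(0.258124)
  = −0.75 × (-1.354315) = 1.015736 substitutions/site.
Under a molecular clock d = 2μt, so t = d/(2μ) = 1.015736 / (2 × 0.0242) = 20.99 Myr.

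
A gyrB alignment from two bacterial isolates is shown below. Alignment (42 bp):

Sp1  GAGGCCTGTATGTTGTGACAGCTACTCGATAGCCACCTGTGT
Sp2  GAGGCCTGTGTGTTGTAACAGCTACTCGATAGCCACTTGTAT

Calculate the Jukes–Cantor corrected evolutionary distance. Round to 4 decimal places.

The sequences differ at 4 of 42 sites (10, 17, 37, 41), so p = 4/42 ≈ 0.095238.
d = −(3/4) ln(1 − 4p/3) = −0.75 ln(1 − 0.126984) = −0.75 ln(0.873016)
  = −0.75 × (-0.135801) = 0.101851 substitutions/site.

0.1019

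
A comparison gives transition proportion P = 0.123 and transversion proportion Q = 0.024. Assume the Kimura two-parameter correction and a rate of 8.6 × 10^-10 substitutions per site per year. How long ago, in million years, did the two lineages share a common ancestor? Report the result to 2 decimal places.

Under the Kimura two-parameter model, d = −½ ln(1 − 2P − Q) − ¼ ln(1 − 2Q).
1 − 2P − Q = 0.73, giving −½ ln(0.73) = 0.157355.
1 − 2Q = 0.952, giving −¼ ln(0.952) = 0.012298.
d = 0.157355 + 0.012298 = 0.169653.
Under a molecular clock d = 2μt, so t = d/(2μ) = 0.169653 / (2 × 8.6 × 10^-10) = 98.64 million years.

98.64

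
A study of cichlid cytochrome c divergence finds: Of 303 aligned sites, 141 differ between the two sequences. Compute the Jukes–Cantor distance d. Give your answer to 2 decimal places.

0.73

p = 141/303 ≈ 0.465347.
d = −(3/4) ln(1 − 4p/3) = −0.75 ln(1 − 0.620463) = −0.75 ln(0.379537)
  = −0.75 × (-0.968803) = 0.726602 substitutions/site.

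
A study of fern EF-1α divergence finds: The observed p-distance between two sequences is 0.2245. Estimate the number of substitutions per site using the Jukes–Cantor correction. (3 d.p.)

d = −(3/4) ln(1 − 4p/3) = −0.75 ln(1 − 0.299333) = −0.75 ln(0.700667)
  = −0.75 × (-0.355723) = 0.266792 substitutions/site.

0.267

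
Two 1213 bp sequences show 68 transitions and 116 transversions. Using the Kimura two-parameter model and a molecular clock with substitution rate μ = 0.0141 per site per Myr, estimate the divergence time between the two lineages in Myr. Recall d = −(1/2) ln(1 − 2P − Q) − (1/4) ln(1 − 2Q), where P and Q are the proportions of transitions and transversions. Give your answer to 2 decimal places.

P = 68/1213 ≈ 0.056059 and Q = 116/1213 ≈ 0.095631.
Under the Kimura two-parameter model, d = −½ ln(1 − 2P − Q) − ¼ ln(1 − 2Q).
1 − 2P − Q = 0.792251, giving −½ ln(0.792251) = 0.116439.
1 − 2Q = 0.808738, giving −¼ ln(0.808738) = 0.053070.
d = 0.116439 + 0.053070 = 0.169509.
Under a molecular clock d = 2μt, so t = d/(2μ) = 0.169509 / (2 × 0.0141) = 6.01 Myr.

6.01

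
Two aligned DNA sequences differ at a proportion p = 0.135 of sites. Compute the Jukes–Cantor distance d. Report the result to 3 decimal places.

d = −(3/4) ln(1 − 4p/3) = −0.75 ln(1 − 0.18) = −0.75 ln(0.82)
  = −0.75 × (-0.198451) = 0.148838 substitutions/site.

0.149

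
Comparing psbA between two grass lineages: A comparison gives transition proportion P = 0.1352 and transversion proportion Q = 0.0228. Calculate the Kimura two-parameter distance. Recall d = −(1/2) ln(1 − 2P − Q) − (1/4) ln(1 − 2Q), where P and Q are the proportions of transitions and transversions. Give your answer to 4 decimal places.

0.1852

Under the Kimura two-parameter model, d = −½ ln(1 − 2P − Q) − ¼ ln(1 − 2Q).
1 − 2P − Q = 0.7068, giving −½ ln(0.7068) = 0.173504.
1 − 2Q = 0.9544, giving −¼ ln(0.9544) = 0.011668.
d = 0.173504 + 0.011668 = 0.185172.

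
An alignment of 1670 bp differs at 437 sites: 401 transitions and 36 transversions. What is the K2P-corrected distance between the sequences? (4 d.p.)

P = 401/1670 ≈ 0.24012 and Q = 36/1670 ≈ 0.021557.
Under the Kimura two-parameter model, d = −½ ln(1 − 2P − Q) − ¼ ln(1 − 2Q).
1 − 2P − Q = 0.498203, giving −½ ln(0.498203) = 0.348374.
1 − 2Q = 0.956886, giving −¼ ln(0.956886) = 0.011018.
d = 0.348374 + 0.011018 = 0.359392.

0.3594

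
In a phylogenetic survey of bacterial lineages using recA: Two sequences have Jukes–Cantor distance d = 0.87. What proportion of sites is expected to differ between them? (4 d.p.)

0.5149

p = (3/4)(1 − e^(−4d/3)) = 0.75 × (1 − e^(-1.16)) = 0.75 × (1 − 0.313486) = 0.514886.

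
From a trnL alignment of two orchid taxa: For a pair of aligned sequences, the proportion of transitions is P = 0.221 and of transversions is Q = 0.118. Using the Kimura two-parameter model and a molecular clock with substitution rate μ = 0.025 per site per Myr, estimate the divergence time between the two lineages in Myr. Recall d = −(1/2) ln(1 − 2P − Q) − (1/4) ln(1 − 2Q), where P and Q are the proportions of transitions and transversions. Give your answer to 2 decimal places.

9.56

Under the Kimura two-parameter model, d = −½ ln(1 − 2P − Q) − ¼ ln(1 − 2Q).
1 − 2P − Q = 0.44, giving −½ ln(0.44) = 0.410490.
1 − 2Q = 0.764, giving −¼ ln(0.764) = 0.067297.
d = 0.410490 + 0.067297 = 0.477787.
Under a molecular clock d = 2μt, so t = d/(2μ) = 0.477787 / (2 × 0.025) = 9.56 Myr.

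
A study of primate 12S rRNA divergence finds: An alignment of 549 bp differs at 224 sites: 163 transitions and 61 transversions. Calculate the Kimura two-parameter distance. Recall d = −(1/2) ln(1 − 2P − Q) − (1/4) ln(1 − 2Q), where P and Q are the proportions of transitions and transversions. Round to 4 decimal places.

P = 163/549 ≈ 0.296903 and Q = 61/549 ≈ 0.111111.
Under the Kimura two-parameter model, d = −½ ln(1 − 2P − Q) − ¼ ln(1 − 2Q).
1 − 2P − Q = 0.295083, giving −½ ln(0.295083) = 0.610249.
1 − 2Q = 0.777778, giving −¼ ln(0.777778) = 0.062829.
d = 0.610249 + 0.062829 = 0.673078.

0.6731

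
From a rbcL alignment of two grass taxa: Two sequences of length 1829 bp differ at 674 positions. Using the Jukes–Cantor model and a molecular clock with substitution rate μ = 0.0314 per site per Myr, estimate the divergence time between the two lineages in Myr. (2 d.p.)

8.07

p = 674/1829 ≈ 0.368507.
d = −(3/4) ln(1 − 4p/3) = −0.75 ln(1 − 0.491343) = −0.75 ln(0.508657)
  = −0.75 × (-0.675981) = 0.506986 substitutions/site.
Under a molecular clock d = 2μt, so t = d/(2μ) = 0.506986 / (2 × 0.0314) = 8.07 Myr.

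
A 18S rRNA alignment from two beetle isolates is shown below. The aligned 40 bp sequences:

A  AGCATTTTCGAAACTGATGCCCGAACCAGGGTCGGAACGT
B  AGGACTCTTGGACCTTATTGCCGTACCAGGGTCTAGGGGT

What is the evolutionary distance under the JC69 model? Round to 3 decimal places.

0.520

The sequences differ at 15 of 40 sites, so p = 15/40 = 0.375.
d = −(3/4) ln(1 − 4p/3) = −0.75 ln(1 − 0.5) = −0.75 ln(0.5)
  = −0.75 × (-0.693147) = 0.519860 substitutions/site.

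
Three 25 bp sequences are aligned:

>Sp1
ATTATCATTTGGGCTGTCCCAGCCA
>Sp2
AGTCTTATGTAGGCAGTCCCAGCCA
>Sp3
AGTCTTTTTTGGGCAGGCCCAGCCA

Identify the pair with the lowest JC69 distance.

Sp1–Sp2: 6/25 differ, p = 0.240, d = 0.289.
Sp1–Sp3: 6/25 differ, p = 0.240, d = 0.289.
Sp2–Sp3: 4/25 differ, p = 0.160, d = 0.180.
The smallest distance is between Sp2 and Sp3.

Sp2 and Sp3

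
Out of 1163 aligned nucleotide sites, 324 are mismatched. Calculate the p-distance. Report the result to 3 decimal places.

0.279

p = 324/1163 = 0.278589… ≈ 0.279 (to 3 d.p.).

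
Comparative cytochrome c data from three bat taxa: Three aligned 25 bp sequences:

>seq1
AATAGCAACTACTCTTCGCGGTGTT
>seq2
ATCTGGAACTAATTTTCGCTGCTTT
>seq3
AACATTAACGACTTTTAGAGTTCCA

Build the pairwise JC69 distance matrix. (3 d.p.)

d(seq1,seq2) = 0.490, d(seq1,seq3) = 0.663, d(seq2,seq3) = 1.030

seq1–seq2: 9/25 sites differ → p = 0.36, d = −0.75 ln(1 − 0.48) = 0.490445 ≈ 0.490.
seq1–seq3: 11/25 sites differ → p = 0.44, d = −0.75 ln(1 − 0.586667) = 0.662626 ≈ 0.663.
seq2–seq3: 14/25 sites differ → p = 0.56, d = −0.75 ln(1 − 0.746667) = 1.029788 ≈ 1.030.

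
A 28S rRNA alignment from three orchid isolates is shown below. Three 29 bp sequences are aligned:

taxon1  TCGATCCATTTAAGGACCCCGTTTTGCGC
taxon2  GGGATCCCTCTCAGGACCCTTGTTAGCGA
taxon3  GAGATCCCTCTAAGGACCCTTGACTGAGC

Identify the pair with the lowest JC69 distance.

taxon2 and taxon3

taxon1–taxon2: 10/29 differ, p = 0.345, d = 0.462.
taxon1–taxon3: 10/29 differ, p = 0.345, d = 0.462.
taxon2–taxon3: 7/29 differ, p = 0.241, d = 0.291.
The smallest distance is between taxon2 and taxon3.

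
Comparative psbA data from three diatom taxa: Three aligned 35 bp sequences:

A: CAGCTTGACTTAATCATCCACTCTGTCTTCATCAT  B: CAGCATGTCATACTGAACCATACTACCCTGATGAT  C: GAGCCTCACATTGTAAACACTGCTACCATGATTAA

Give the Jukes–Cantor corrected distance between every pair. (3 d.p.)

d(A,B) = 0.513, d(A,C) = 0.868, d(B,C) = 0.513

A–B: 13/35 sites differ → p ≈ 0.371429, d = −0.75 ln(1 − 0.495239) = 0.512753 ≈ 0.513.
A–C: 18/35 sites differ → p ≈ 0.514286, d = −0.75 ln(1 − 0.685715) = 0.868091 ≈ 0.868.
B–C: 13/35 sites differ → p ≈ 0.371429, d = −0.75 ln(1 − 0.495239) = 0.512753 ≈ 0.513.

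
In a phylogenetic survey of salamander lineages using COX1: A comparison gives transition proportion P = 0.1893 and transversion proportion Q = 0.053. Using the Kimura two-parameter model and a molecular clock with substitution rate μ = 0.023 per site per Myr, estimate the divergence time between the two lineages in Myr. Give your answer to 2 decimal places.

6.75

Under the Kimura two-parameter model, d = −½ ln(1 − 2P − Q) − ¼ ln(1 − 2Q).
1 − 2P − Q = 0.5684, giving −½ ln(0.5684) = 0.282465.
1 − 2Q = 0.894, giving −¼ ln(0.894) = 0.028012.
d = 0.282465 + 0.028012 = 0.310477.
Under a molecular clock d = 2μt, so t = d/(2μ) = 0.310477 / (2 × 0.023) = 6.75 Myr.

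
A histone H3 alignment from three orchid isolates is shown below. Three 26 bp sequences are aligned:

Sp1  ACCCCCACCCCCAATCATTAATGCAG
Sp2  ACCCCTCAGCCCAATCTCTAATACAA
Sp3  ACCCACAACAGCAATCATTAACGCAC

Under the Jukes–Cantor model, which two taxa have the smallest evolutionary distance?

Sp1 and Sp3

Sp1–Sp2: 8/26 differ, p = 0.308, d = 0.396.
Sp1–Sp3: 6/26 differ, p = 0.231, d = 0.276.
Sp2–Sp3: 11/26 differ, p = 0.423, d = 0.623.
The smallest distance is between Sp1 and Sp3.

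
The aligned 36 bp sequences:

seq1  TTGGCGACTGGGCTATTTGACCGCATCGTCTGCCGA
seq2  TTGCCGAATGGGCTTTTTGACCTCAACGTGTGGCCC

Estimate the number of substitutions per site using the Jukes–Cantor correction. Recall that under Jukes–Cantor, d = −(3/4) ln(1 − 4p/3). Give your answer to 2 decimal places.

The sequences differ at 9 of 36 sites (4, 8, 15, 23, 26, 30, 33, 35, 36), so p = 9/36 = 0.25.
d = −(3/4) ln(1 − 4p/3) = −0.75 ln(1 − 0.333333) = −0.75 ln(0.666667)
  = −0.75 × (-0.405465) = 0.304099 substitutions/site.

0.30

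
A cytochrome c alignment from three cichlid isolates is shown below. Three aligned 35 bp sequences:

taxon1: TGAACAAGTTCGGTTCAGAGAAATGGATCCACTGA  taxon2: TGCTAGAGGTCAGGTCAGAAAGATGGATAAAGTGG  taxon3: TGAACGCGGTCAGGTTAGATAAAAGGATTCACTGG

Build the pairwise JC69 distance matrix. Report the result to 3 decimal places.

d(taxon1,taxon2) = 0.513, d(taxon1,taxon3) = 0.360, d(taxon2,taxon3) = 0.407

taxon1–taxon2: 13/35 sites differ → p ≈ 0.371429, d = −0.75 ln(1 − 0.495239) = 0.512753 ≈ 0.513.
taxon1–taxon3: 10/35 sites differ → p ≈ 0.285714, d = −0.75 ln(1 − 0.380952) = 0.359679 ≈ 0.360.
taxon2–taxon3: 11/35 sites differ → p ≈ 0.314286, d = −0.75 ln(1 − 0.419048) = 0.407315 ≈ 0.407.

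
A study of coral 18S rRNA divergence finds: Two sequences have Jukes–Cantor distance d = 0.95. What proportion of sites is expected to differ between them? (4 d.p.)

p = (3/4)(1 − e^(−4d/3)) = 0.75 × (1 − e^(-1.266667)) = 0.75 × (1 − 0.281769) = 0.538673.

0.5387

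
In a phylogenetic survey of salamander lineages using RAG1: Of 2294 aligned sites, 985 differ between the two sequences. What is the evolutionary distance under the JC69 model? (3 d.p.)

p = 985/2294 ≈ 0.429381.
d = −(3/4) ln(1 − 4p/3) = −0.75 ln(1 − 0.572508) = −0.75 ln(0.427492)
  = −0.75 × (-0.849820) = 0.637365 substitutions/site.

0.637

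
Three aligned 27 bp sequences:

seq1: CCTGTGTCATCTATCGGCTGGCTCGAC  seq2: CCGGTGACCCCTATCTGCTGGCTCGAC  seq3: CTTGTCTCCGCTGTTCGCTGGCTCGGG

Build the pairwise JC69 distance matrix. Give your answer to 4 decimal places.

d(seq1,seq2) = 0.2127, d(seq1,seq3) = 0.4408, d(seq2,seq3) = 0.5107

seq1–seq2: 5/27 sites differ → p ≈ 0.185185, d = −0.75 ln(1 − 0.246913) = 0.212681 ≈ 0.2127.
seq1–seq3: 9/27 sites differ → p ≈ 0.333333, d = −0.75 ln(1 − 0.444444) = 0.440839 ≈ 0.4408.
seq2–seq3: 10/27 sites differ → p ≈ 0.37037, d = −0.75 ln(1 − 0.493827) = 0.510658 ≈ 0.5107.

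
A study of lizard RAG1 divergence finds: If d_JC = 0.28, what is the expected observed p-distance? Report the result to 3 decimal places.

p = (3/4)(1 − e^(−4d/3)) = 0.75 × (1 − e^(-0.373333)) = 0.75 × (1 − 0.688436) = 0.233673.

0.234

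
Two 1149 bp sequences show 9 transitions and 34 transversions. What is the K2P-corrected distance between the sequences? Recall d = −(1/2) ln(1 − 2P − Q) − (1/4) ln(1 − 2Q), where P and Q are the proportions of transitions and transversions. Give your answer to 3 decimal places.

0.038

P = 9/1149 ≈ 0.007833 and Q = 34/1149 ≈ 0.029591.
Under the Kimura two-parameter model, d = −½ ln(1 − 2P − Q) − ¼ ln(1 − 2Q).
1 − 2P − Q = 0.954743, giving −½ ln(0.954743) = 0.023157.
1 − 2Q = 0.940818, giving −¼ ln(0.940818) = 0.015251.
d = 0.023157 + 0.015251 = 0.038408.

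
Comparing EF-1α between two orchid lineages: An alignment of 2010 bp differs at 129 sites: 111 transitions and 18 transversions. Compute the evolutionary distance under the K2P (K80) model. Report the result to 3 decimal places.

P = 111/2010 ≈ 0.055224 and Q = 18/2010 ≈ 0.008955.
Under the Kimura two-parameter model, d = −½ ln(1 − 2P − Q) − ¼ ln(1 − 2Q).
1 − 2P − Q = 0.880597, giving −½ ln(0.880597) = 0.063578.
1 − 2Q = 0.98209, giving −¼ ln(0.98209) = 0.004518.
d = 0.063578 + 0.004518 = 0.068096.

0.068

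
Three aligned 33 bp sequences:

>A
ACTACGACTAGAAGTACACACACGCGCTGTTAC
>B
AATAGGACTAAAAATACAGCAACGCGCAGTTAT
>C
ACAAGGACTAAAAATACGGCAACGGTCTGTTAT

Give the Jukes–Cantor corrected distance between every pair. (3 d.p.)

A–B: 9/33 sites differ → p ≈ 0.272727, d = −0.75 ln(1 − 0.363636) = 0.338988 ≈ 0.339.
A–C: 11/33 sites differ → p ≈ 0.333333, d = −0.75 ln(1 − 0.444444) = 0.440839 ≈ 0.441.
B–C: 6/33 sites differ → p ≈ 0.181818, d = −0.75 ln(1 − 0.242424) = 0.208224 ≈ 0.208.

d(A,B) = 0.339, d(A,C) = 0.441, d(B,C) = 0.208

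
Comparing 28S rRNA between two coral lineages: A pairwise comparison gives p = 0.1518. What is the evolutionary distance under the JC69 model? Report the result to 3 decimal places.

0.170

d = −(3/4) ln(1 − 4p/3) = −0.75 ln(1 − 0.2024) = −0.75 ln(0.7976)
  = −0.75 × (-0.226148) = 0.169611 substitutions/site.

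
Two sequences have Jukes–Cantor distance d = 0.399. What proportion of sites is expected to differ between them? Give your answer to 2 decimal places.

p = (3/4)(1 − e^(−4d/3)) = 0.75 × (1 − e^(-0.532)) = 0.75 × (1 − 0.587429) = 0.309428.

0.31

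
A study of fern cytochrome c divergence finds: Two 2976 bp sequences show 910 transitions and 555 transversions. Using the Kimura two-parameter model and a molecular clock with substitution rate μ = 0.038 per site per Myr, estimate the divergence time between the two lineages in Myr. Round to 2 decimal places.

12.06

P = 910/2976 ≈ 0.30578 and Q = 555/2976 ≈ 0.186492.
Under the Kimura two-parameter model, d = −½ ln(1 − 2P − Q) − ¼ ln(1 − 2Q).
1 − 2P − Q = 0.201948, giving −½ ln(0.201948) = 0.799873.
1 − 2Q = 0.627016, giving −¼ ln(0.627016) = 0.116696.
d = 0.799873 + 0.116696 = 0.916569.
Under a molecular clock d = 2μt, so t = d/(2μ) = 0.916569 / (2 × 0.038) = 12.06 Myr.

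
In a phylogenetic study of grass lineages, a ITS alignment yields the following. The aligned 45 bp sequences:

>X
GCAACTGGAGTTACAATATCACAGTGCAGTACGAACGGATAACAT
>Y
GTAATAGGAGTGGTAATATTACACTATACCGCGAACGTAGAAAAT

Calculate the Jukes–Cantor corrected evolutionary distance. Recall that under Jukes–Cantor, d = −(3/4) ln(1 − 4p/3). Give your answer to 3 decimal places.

The sequences differ at 16 of 45 sites, so p = 16/45 ≈ 0.355556.
d = −(3/4) ln(1 − 4p/3) = −0.75 ln(1 − 0.474075) = −0.75 ln(0.525925)
  = −0.75 × (-0.642597) = 0.481948 substitutions/site.

0.482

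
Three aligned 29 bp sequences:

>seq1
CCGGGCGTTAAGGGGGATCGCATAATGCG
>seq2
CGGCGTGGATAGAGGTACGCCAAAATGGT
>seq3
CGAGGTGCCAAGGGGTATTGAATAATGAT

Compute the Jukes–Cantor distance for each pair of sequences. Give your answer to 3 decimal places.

seq1–seq2: 14/29 sites differ → p ≈ 0.482759, d = −0.75 ln(1 − 0.643679) = 0.773942 ≈ 0.774.
seq1–seq3: 10/29 sites differ → p ≈ 0.344828, d = −0.75 ln(1 − 0.459771) = 0.461822 ≈ 0.462.
seq2–seq3: 12/29 sites differ → p ≈ 0.413793, d = −0.75 ln(1 − 0.551724) = 0.601760 ≈ 0.602.

d(seq1,seq2) = 0.774, d(seq1,seq3) = 0.462, d(seq2,seq3) = 0.602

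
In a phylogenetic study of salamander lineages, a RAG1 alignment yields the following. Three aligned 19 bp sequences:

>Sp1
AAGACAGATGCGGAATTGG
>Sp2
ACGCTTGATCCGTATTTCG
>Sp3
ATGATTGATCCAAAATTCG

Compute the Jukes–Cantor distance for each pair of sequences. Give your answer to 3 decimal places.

d(Sp1,Sp2) = 0.618, d(Sp1,Sp3) = 0.507, d(Sp2,Sp3) = 0.324

Sp1–Sp2: 8/19 sites differ → p ≈ 0.421053, d = −0.75 ln(1 − 0.561404) = 0.618132 ≈ 0.618.
Sp1–Sp3: 7/19 sites differ → p ≈ 0.368421, d = −0.75 ln(1 − 0.491228) = 0.506816 ≈ 0.507.
Sp2–Sp3: 5/19 sites differ → p ≈ 0.263158, d = −0.75 ln(1 − 0.350877) = 0.324100 ≈ 0.324.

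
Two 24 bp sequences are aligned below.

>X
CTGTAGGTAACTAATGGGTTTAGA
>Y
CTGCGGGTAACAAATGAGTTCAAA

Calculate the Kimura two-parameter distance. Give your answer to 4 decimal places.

Of 24 sites, 5 differences are transitions and 1 are transversions, so P = 5/24 ≈ 0.208333 and Q = 1/24 ≈ 0.041667.
Under the Kimura two-parameter model, d = −½ ln(1 − 2P − Q) − ¼ ln(1 − 2Q).
1 − 2P − Q = 0.541667, giving −½ ln(0.541667) = 0.306552.
1 − 2Q = 0.916666, giving −¼ ln(0.916666) = 0.021753.
d = 0.306552 + 0.021753 = 0.328305.

0.3283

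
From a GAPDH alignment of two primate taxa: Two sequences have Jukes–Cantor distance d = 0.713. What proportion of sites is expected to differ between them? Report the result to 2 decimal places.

0.46

p = (3/4)(1 − e^(−4d/3)) = 0.75 × (1 − e^(-0.950667)) = 0.75 × (1 − 0.386483) = 0.460138.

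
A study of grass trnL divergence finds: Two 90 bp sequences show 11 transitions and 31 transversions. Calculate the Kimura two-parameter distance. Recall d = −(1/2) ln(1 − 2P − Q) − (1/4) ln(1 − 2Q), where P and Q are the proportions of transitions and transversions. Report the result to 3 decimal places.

P = 11/90 ≈ 0.122222 and Q = 31/90 ≈ 0.344444.
Under the Kimura two-parameter model, d = −½ ln(1 − 2P − Q) − ¼ ln(1 − 2Q).
1 − 2P − Q = 0.411112, giving −½ ln(0.411112) = 0.444445.
1 − 2Q = 0.311112, giving −¼ ln(0.311112) = 0.291901.
d = 0.444445 + 0.291901 = 0.736346.

0.736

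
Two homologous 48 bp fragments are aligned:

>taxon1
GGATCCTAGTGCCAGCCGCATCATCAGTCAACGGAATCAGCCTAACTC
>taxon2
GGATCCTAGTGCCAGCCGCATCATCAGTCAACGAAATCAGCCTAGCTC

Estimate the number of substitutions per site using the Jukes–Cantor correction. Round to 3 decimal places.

The sequences differ at 2 of 48 sites (34, 45), so p = 2/48 ≈ 0.041667.
d = −(3/4) ln(1 − 4p/3) = −0.75 ln(1 − 0.055556) = −0.75 ln(0.944444)
  = −0.75 × (-0.057159) = 0.042869 substitutions/site.

0.043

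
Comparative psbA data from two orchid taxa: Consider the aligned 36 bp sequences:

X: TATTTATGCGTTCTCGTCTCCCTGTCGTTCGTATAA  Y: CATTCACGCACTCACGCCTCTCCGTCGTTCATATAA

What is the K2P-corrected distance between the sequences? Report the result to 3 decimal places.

Of 36 sites, 9 differences are transitions and 1 are transversions, so P = 9/36 = 0.25 and Q = 1/36 ≈ 0.027778.
Under the Kimura two-parameter model, d = −½ ln(1 − 2P − Q) − ¼ ln(1 − 2Q).
1 − 2P − Q = 0.472222, giving −½ ln(0.472222) = 0.375153.
1 − 2Q = 0.944444, giving −¼ ln(0.944444) = 0.014290.
d = 0.375153 + 0.014290 = 0.389443.

0.389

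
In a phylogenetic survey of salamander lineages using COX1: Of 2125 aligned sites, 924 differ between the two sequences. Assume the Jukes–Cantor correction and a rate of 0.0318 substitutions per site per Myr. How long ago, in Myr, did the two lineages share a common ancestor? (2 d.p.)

p = 924/2125 ≈ 0.434824.
d = −(3/4) ln(1 − 4p/3) = −0.75 ln(1 − 0.579765) = −0.75 ln(0.420235)
  = −0.75 × (-0.866941) = 0.650206 substitutions/site.
Under a molecular clock d = 2μt, so t = d/(2μ) = 0.650206 / (2 × 0.0318) = 10.22 Myr.

10.22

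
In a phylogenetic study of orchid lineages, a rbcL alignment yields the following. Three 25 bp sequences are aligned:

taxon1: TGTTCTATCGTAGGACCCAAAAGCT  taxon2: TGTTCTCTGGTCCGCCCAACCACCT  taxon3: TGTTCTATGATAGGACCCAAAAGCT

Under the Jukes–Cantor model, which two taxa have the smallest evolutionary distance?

taxon1 and taxon3

taxon1–taxon2: 9/25 differ, p = 0.360, d = 0.490.
taxon1–taxon3: 2/25 differ, p = 0.080, d = 0.085.
taxon2–taxon3: 9/25 differ, p = 0.360, d = 0.490.
The smallest distance is between taxon1 and taxon3.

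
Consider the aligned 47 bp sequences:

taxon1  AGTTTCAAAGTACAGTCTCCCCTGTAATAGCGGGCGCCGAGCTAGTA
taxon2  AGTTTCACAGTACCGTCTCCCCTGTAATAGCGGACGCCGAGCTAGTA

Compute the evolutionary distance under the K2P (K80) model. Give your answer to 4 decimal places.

Of 47 sites, 1 differences are transitions and 2 are transversions, so P = 1/47 ≈ 0.021277 and Q = 2/47 ≈ 0.042553.
Under the Kimura two-parameter model, d = −½ ln(1 − 2P − Q) − ¼ ln(1 − 2Q).
1 − 2P − Q = 0.914893, giving −½ ln(0.914893) = 0.044474.
1 − 2Q = 0.914894, giving −¼ ln(0.914894) = 0.022237.
d = 0.044474 + 0.022237 = 0.066711.

0.0667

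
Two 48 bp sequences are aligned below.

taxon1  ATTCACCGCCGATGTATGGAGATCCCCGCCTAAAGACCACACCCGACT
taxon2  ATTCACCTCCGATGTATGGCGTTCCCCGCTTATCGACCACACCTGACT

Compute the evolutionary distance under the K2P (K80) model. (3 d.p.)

Of 48 sites, 2 differences are transitions and 5 are transversions, so P = 2/48 ≈ 0.041667 and Q = 5/48 ≈ 0.104167.
Under the Kimura two-parameter model, d = −½ ln(1 − 2P − Q) − ¼ ln(1 − 2Q).
1 − 2P − Q = 0.812499, giving −½ ln(0.812499) = 0.103820.
1 − 2Q = 0.791666, giving −¼ ln(0.791666) = 0.058404.
d = 0.103820 + 0.058404 = 0.162224.

0.162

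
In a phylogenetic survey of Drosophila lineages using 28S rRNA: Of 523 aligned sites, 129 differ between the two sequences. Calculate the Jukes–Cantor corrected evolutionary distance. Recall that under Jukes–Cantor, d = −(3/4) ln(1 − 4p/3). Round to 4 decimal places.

p = 129/523 ≈ 0.246654.
d = −(3/4) ln(1 − 4p/3) = −0.75 ln(1 − 0.328872) = −0.75 ln(0.671128)
  = −0.75 × (-0.398795) = 0.299096 substitutions/site.

0.2991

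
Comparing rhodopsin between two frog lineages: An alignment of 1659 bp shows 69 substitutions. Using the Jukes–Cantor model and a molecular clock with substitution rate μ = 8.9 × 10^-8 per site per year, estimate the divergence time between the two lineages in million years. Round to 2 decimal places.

p = 69/1659 ≈ 0.041591.
d = −(3/4) ln(1 − 4p/3) = −0.75 ln(1 − 0.055455) = −0.75 ln(0.944545)
  = −0.75 × (-0.057052) = 0.042789 substitutions/site.
Under a molecular clock d = 2μt, so t = d/(2μ) = 0.042789 / (2 × 8.9 × 10^-8) = 0.24 million years.

0.24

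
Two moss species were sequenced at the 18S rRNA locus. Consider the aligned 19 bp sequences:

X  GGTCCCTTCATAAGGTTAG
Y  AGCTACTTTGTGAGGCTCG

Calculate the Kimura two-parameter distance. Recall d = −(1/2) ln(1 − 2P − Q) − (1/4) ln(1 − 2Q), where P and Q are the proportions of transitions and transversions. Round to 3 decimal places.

Of 19 sites, 7 differences are transitions and 2 are transversions, so P = 7/19 ≈ 0.368421 and Q = 2/19 ≈ 0.105263.
Under the Kimura two-parameter model, d = −½ ln(1 − 2P − Q) − ¼ ln(1 − 2Q).
1 − 2P − Q = 0.157895, giving −½ ln(0.157895) = 0.922913.
1 − 2Q = 0.789474, giving −¼ ln(0.789474) = 0.059097.
d = 0.922913 + 0.059097 = 0.982010.

0.982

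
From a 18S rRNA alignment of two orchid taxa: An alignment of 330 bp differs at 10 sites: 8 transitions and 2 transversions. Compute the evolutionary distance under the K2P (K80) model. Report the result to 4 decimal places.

P = 8/330 ≈ 0.024242 and Q = 2/330 ≈ 0.006061.
Under the Kimura two-parameter model, d = −½ ln(1 − 2P − Q) − ¼ ln(1 − 2Q).
1 − 2P − Q = 0.945455, giving −½ ln(0.945455) = 0.028044.
1 − 2Q = 0.987878, giving −¼ ln(0.987878) = 0.003049.
d = 0.028044 + 0.003049 = 0.031093.

0.0311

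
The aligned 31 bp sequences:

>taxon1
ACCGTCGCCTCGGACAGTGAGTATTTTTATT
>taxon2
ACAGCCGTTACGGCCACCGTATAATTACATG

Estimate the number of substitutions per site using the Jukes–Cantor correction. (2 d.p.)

0.69

The sequences differ at 14 of 31 sites, so p = 14/31 ≈ 0.451613.
d = −(3/4) ln(1 − 4p/3) = −0.75 ln(1 − 0.602151) = −0.75 ln(0.397849)
  = −0.75 × (-0.921683) = 0.691262 substitutions/site.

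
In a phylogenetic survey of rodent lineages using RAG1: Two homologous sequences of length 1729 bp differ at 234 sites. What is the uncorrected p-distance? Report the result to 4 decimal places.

p = 234/1729 = 0.135338… ≈ 0.1353 (to 4 d.p.).

0.1353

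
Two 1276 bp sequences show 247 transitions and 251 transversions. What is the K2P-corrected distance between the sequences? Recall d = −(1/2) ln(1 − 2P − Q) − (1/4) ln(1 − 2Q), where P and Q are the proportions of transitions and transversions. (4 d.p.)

P = 247/1276 ≈ 0.193574 and Q = 251/1276 ≈ 0.196708.
Under the Kimura two-parameter model, d = −½ ln(1 − 2P − Q) − ¼ ln(1 − 2Q).
1 − 2P − Q = 0.416144, giving −½ ln(0.416144) = 0.438362.
1 − 2Q = 0.606584, giving −¼ ln(0.606584) = 0.124978.
d = 0.438362 + 0.124978 = 0.563340.

0.5633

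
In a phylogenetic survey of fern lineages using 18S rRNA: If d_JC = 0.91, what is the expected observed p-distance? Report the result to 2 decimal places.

0.53

p = (3/4)(1 − e^(−4d/3)) = 0.75 × (1 − e^(-1.213333)) = 0.75 × (1 − 0.297205) = 0.527096.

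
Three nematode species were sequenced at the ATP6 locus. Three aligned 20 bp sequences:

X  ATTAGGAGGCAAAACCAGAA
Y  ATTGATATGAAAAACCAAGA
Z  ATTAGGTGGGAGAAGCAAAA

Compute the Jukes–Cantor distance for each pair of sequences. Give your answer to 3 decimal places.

X–Y: 7/20 sites differ → p = 0.35, d = −0.75 ln(1 − 0.466667) = 0.471457 ≈ 0.471.
X–Z: 5/20 sites differ → p = 0.25, d = −0.75 ln(1 − 0.333333) = 0.304098 ≈ 0.304.
Y–Z: 9/20 sites differ → p = 0.45, d = −0.75 ln(1 − 0.6) = 0.687218 ≈ 0.687.

d(X,Y) = 0.471, d(X,Z) = 0.304, d(Y,Z) = 0.687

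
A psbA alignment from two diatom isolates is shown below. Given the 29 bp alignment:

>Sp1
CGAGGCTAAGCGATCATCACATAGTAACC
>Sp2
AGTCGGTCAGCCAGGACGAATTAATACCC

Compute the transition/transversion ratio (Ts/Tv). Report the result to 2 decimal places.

0.17

Transitions are A↔G and C↔T; transversions are all other mismatches.
Transitions: 2. Transversions: 12.
R = 2/12 = 0.166666… ≈ 0.17 (to 2 d.p.).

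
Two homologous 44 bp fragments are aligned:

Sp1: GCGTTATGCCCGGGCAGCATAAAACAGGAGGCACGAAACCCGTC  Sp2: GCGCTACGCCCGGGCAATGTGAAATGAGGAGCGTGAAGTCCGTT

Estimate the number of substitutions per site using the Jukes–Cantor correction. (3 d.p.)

The sequences differ at 16 of 44 sites, so p = 16/44 ≈ 0.363636.
d = −(3/4) ln(1 − 4p/3) = −0.75 ln(1 − 0.484848) = −0.75 ln(0.515152)
  = −0.75 × (-0.663293) = 0.497470 substitutions/site.

0.497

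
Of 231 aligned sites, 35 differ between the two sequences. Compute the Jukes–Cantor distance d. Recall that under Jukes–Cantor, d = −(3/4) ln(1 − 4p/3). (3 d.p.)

0.169

p = 35/231 ≈ 0.151515.
d = −(3/4) ln(1 − 4p/3) = −0.75 ln(1 − 0.20202) = −0.75 ln(0.79798)
  = −0.75 × (-0.225672) = 0.169254 substitutions/site.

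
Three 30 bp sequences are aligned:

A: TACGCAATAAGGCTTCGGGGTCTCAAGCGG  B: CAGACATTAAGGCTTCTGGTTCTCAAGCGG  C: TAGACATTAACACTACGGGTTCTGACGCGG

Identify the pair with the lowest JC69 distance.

A–B: 6/30 differ, p = 0.200, d = 0.233.
A–C: 9/30 differ, p = 0.300, d = 0.383.
B–C: 7/30 differ, p = 0.233, d = 0.280.
The smallest distance is between A and B.

A and B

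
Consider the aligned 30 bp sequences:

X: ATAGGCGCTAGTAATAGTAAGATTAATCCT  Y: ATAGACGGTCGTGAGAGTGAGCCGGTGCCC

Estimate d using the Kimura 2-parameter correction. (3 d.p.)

Of 30 sites, 6 differences are transitions and 7 are transversions, so P = 6/30 = 0.2 and Q = 7/30 ≈ 0.233333.
Under the Kimura two-parameter model, d = −½ ln(1 − 2P − Q) − ¼ ln(1 − 2Q).
1 − 2P − Q = 0.366667, giving −½ ln(0.366667) = 0.501651.
1 − 2Q = 0.533334, giving −¼ ln(0.533334) = 0.157152.
d = 0.501651 + 0.157152 = 0.658803.

0.659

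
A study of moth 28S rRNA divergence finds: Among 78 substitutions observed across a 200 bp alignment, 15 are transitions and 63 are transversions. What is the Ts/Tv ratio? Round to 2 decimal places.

R = 15/63 = 0.238095… ≈ 0.24 (to 2 d.p.).

0.24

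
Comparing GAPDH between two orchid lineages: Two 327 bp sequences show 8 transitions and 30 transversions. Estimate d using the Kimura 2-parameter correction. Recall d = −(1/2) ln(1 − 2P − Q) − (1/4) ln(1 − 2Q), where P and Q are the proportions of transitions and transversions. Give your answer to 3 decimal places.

P = 8/327 ≈ 0.024465 and Q = 30/327 ≈ 0.091743.
Under the Kimura two-parameter model, d = −½ ln(1 − 2P − Q) − ¼ ln(1 − 2Q).
1 − 2P − Q = 0.859327, giving −½ ln(0.859327) = 0.075803.
1 − 2Q = 0.816514, giving −¼ ln(0.816514) = 0.050678.
d = 0.075803 + 0.050678 = 0.126481.

0.126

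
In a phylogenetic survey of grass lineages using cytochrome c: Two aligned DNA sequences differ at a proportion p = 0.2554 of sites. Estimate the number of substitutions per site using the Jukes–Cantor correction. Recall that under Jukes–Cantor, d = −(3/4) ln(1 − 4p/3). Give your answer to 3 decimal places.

0.312

d = −(3/4) ln(1 − 4p/3) = −0.75 ln(1 − 0.340533) = −0.75 ln(0.659467)
  = −0.75 × (-0.416323) = 0.312242 substitutions/site.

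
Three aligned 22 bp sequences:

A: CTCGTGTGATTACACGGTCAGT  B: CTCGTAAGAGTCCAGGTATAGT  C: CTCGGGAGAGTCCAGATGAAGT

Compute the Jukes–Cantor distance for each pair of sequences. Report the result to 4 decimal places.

A–B: 8/22 sites differ → p ≈ 0.363636, d = −0.75 ln(1 − 0.484848) = 0.497470 ≈ 0.4975.
A–C: 9/22 sites differ → p ≈ 0.409091, d = −0.75 ln(1 − 0.545455) = 0.591344 ≈ 0.5913.
B–C: 5/22 sites differ → p ≈ 0.227273, d = −0.75 ln(1 − 0.303031) = 0.270761 ≈ 0.2708.

d(A,B) = 0.4975, d(A,C) = 0.5913, d(B,C) = 0.2708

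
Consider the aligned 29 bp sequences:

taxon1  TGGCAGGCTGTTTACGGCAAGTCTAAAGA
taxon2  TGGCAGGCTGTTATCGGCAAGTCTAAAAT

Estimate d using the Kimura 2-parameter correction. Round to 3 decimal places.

Of 29 sites, 1 differences are transitions and 3 are transversions, so P = 1/29 ≈ 0.034483 and Q = 3/29 ≈ 0.103448.
Under the Kimura two-parameter model, d = −½ ln(1 − 2P − Q) − ¼ ln(1 − 2Q).
1 − 2P − Q = 0.827586, giving −½ ln(0.827586) = 0.094621.
1 − 2Q = 0.793104, giving −¼ ln(0.793104) = 0.057950.
d = 0.094621 + 0.057950 = 0.152571.

0.153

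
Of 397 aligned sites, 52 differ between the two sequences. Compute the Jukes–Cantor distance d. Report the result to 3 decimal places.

p = 52/397 ≈ 0.130982.
d = −(3/4) ln(1 − 4p/3) = −0.75 ln(1 − 0.174643) = −0.75 ln(0.825357)
  = −0.75 × (-0.191939) = 0.143954 substitutions/site.

0.144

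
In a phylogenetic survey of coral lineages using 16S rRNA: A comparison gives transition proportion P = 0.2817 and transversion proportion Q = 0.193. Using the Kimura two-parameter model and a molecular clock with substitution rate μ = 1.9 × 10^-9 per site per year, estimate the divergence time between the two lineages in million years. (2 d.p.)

Under the Kimura two-parameter model, d = −½ ln(1 − 2P − Q) − ¼ ln(1 − 2Q).
1 − 2P − Q = 0.2436, giving −½ ln(0.2436) = 0.706114.
1 − 2Q = 0.614, giving −¼ ln(0.614) = 0.121940.
d = 0.706114 + 0.121940 = 0.828054.
Under a molecular clock d = 2μt, so t = d/(2μ) = 0.828054 / (2 × 1.9 × 10^-9) = 217.91 million years.

217.91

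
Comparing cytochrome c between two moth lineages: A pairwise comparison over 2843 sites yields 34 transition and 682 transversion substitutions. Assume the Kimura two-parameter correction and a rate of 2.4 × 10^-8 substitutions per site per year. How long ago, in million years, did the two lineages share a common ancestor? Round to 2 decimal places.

P = 34/2843 ≈ 0.011959 and Q = 682/2843 ≈ 0.239887.
Under the Kimura two-parameter model, d = −½ ln(1 − 2P − Q) − ¼ ln(1 − 2Q).
1 − 2P − Q = 0.736195, giving −½ ln(0.736195) = 0.153130.
1 − 2Q = 0.520226, giving −¼ ln(0.520226) = 0.163373.
d = 0.153130 + 0.163373 = 0.316503.
Under a molecular clock d = 2μt, so t = d/(2μ) = 0.316503 / (2 × 2.4 × 10^-8) = 6.59 million years.

6.59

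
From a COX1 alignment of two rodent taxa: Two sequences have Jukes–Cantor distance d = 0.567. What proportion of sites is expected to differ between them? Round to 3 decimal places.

p = (3/4)(1 − e^(−4d/3)) = 0.75 × (1 − e^(-0.756)) = 0.75 × (1 − 0.469541) = 0.397844.

0.398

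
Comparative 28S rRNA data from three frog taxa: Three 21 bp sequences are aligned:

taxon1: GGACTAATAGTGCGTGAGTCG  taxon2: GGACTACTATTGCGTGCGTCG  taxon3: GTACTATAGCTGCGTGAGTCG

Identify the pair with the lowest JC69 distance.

taxon1–taxon2: 3/21 differ, p = 0.143, d = 0.158.
taxon1–taxon3: 5/21 differ, p = 0.238, d = 0.286.
taxon2–taxon3: 6/21 differ, p = 0.286, d = 0.360.
The smallest distance is between taxon1 and taxon2.

taxon1 and taxon2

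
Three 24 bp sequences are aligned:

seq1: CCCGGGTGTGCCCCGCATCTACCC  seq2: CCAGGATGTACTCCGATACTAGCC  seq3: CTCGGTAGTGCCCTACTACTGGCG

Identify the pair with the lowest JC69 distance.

seq1 and seq2

seq1–seq2: 8/24 differ, p = 0.333, d = 0.441.
seq1–seq3: 10/24 differ, p = 0.417, d = 0.608.
seq2–seq3: 11/24 differ, p = 0.458, d = 0.708.
The smallest distance is between seq1 and seq2.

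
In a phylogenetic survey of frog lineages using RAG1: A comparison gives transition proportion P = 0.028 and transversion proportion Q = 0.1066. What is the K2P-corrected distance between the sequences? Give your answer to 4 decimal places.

0.1487

Under the Kimura two-parameter model, d = −½ ln(1 − 2P − Q) − ¼ ln(1 − 2Q).
1 − 2P − Q = 0.8374, giving −½ ln(0.8374) = 0.088727.
1 − 2Q = 0.7868, giving −¼ ln(0.7868) = 0.059945.
d = 0.088727 + 0.059945 = 0.148672.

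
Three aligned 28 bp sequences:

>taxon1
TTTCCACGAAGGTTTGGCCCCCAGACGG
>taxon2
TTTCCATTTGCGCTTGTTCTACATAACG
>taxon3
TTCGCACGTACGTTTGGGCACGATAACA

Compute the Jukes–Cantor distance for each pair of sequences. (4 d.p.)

d(taxon1,taxon2) = 0.7238, d(taxon1,taxon3) = 0.5565, d(taxon2,taxon3) = 0.6355

taxon1–taxon2: 13/28 sites differ → p ≈ 0.464286, d = −0.75 ln(1 − 0.619048) = 0.723811 ≈ 0.7238.
taxon1–taxon3: 11/28 sites differ → p ≈ 0.392857, d = −0.75 ln(1 − 0.523809) = 0.556452 ≈ 0.5565.
taxon2–taxon3: 12/28 sites differ → p ≈ 0.428571, d = −0.75 ln(1 − 0.571428) = 0.635472 ≈ 0.6355.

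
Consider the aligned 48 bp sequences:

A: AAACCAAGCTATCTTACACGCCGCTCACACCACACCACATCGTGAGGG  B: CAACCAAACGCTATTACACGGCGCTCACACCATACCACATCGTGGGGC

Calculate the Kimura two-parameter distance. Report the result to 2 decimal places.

0.22

Of 48 sites, 3 differences are transitions and 6 are transversions, so P = 3/48 = 0.0625 and Q = 6/48 = 0.125.
Under the Kimura two-parameter model, d = −½ ln(1 − 2P − Q) − ¼ ln(1 − 2Q).
1 − 2P − Q = 0.75, giving −½ ln(0.75) = 0.143841.
1 − 2Q = 0.75, giving −¼ ln(0.75) = 0.071921.
d = 0.143841 + 0.071921 = 0.215762.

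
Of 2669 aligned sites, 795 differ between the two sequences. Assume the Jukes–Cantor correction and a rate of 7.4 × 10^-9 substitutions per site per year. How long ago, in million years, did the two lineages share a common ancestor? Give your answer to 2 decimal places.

p = 795/2669 ≈ 0.297864.
d = −(3/4) ln(1 − 4p/3) = −0.75 ln(1 − 0.397152) = −0.75 ln(0.602848)
  = −0.75 × (-0.506090) = 0.379568 substitutions/site.
Under a molecular clock d = 2μt, so t = d/(2μ) = 0.379568 / (2 × 7.4 × 10^-9) = 25.65 million years.

25.65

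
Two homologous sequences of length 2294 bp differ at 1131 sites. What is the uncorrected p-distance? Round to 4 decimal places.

0.4930

p = 1131/2294 = 0.493025… ≈ 0.4930 (to 4 d.p.).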